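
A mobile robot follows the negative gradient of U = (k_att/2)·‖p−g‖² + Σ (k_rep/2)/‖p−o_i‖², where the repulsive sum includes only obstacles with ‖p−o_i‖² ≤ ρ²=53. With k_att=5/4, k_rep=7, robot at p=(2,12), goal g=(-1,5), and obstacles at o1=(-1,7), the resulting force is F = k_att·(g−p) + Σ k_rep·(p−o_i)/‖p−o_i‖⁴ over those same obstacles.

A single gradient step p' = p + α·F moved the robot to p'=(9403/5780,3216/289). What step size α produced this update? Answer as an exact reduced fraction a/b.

F_att = 5/4·(g−p) = 5/4·(-3,-7) = (-3.7500,-8.7500)
o1: d²=34 ≤ ρ²=53; F_rep = 7·(3,5)/34² = (0.0182,0.0303)
F = F_att + ΣF_rep = (-3.7318,-8.7197)
Δp = p'−p = (-0.3732,-0.8720); α = Δx/Fx = (-2157/5780) / (-2157/578) = 1/10
check: Δy/Fy = (-252/289) / (-2520/289) = 1/10 ✓

α = 1/10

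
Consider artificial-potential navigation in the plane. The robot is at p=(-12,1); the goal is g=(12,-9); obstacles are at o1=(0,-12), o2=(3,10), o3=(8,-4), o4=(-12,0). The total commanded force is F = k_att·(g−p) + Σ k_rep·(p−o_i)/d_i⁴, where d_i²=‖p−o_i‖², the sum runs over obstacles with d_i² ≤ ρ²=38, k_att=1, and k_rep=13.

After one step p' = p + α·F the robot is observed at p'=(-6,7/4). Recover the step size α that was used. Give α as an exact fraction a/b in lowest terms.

F_att = 1·(g−p) = 1·(24,-10) = (24.0000,-10.0000)
o1: d²=313 > ρ²=38 → inactive
o2: d²=306 > ρ²=38 → inactive
o3: d²=425 > ρ²=38 → inactive
o4: d²=1 ≤ ρ²=38; F_rep = 13·(0,1)/1² = (0.0000,13.0000)
F = F_att + ΣF_rep = (24.0000,3.0000)
Δp = p'−p = (6.0000,0.7500); α = Δx/Fx = (6) / (24) = 1/4
check: Δy/Fy = (3/4) / (3) = 1/4 ✓

α = 1/4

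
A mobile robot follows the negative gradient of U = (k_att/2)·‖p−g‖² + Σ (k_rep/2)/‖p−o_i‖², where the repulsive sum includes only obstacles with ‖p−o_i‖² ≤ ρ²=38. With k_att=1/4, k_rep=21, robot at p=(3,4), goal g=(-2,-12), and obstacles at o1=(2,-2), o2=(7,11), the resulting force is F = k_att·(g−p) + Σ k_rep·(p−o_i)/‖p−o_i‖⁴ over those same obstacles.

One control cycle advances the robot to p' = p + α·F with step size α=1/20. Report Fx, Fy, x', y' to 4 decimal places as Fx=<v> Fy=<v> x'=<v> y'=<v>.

Fx=-1.2347 Fy=-3.9080 x'=2.9383 y'=3.8046

F_att = 1/4·(g−p) = 1/4·(-5,-16) = (-1.2500,-4.0000)
o1: d²=37 ≤ ρ²=38; F_rep = 21·(1,6)/37² = (0.0153,0.0920)
o2: d²=65 > ρ²=38 → inactive
F = F_att + ΣF_rep = (-1.2347,-3.9080)
p' = p + 1/20·F = (2.9383,3.8046)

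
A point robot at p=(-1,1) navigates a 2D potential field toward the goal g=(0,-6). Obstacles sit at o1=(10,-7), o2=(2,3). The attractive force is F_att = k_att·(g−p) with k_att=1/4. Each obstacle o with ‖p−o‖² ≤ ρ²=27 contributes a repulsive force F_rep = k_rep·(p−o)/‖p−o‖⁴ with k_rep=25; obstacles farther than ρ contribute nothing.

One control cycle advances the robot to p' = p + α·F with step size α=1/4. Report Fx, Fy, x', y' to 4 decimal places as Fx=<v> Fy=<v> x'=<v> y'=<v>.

F_att = 1/4·(g−p) = 1/4·(1,-7) = (0.2500,-1.7500)
o1: d²=185 > ρ²=27 → inactive
o2: d²=13 ≤ ρ²=27; F_rep = 25·(-3,-2)/13² = (-0.4438,-0.2959)
F = F_att + ΣF_rep = (-0.1938,-2.0459)
p' = p + 1/4·F = (-1.0484,0.4885)

Fx=-0.1938 Fy=-2.0459 x'=-1.0484 y'=0.4885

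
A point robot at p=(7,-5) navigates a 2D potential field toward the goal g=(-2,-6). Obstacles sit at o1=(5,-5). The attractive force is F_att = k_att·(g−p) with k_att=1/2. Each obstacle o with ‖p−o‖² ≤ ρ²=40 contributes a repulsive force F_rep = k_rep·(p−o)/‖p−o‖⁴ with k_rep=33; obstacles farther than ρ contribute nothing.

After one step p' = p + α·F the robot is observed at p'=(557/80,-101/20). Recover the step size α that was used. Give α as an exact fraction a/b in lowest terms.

F_att = 1/2·(g−p) = 1/2·(-9,-1) = (-4.5000,-0.5000)
o1: d²=4 ≤ ρ²=40; F_rep = 33·(2,0)/4² = (4.1250,0.0000)
F = F_att + ΣF_rep = (-0.3750,-0.5000)
Δp = p'−p = (-0.0375,-0.0500); α = Δx/Fx = (-3/80) / (-3/8) = 1/10
check: Δy/Fy = (-1/20) / (-1/2) = 1/10 ✓

α = 1/10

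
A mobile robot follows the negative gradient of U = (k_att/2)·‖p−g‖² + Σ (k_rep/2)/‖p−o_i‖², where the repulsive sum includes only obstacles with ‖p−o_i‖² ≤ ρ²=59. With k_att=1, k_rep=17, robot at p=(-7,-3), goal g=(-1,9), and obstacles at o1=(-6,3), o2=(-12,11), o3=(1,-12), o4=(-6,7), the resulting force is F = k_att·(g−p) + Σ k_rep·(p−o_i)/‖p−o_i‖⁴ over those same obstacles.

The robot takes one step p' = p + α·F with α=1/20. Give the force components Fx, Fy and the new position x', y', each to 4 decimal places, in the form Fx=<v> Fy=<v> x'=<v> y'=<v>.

F_att = 1·(g−p) = 1·(6,12) = (6.0000,12.0000)
o1: d²=37 ≤ ρ²=59; F_rep = 17·(-1,-6)/37² = (-0.0124,-0.0745)
o2: d²=221 > ρ²=59 → inactive
o3: d²=145 > ρ²=59 → inactive
o4: d²=101 > ρ²=59 → inactive
F = F_att + ΣF_rep = (5.9876,11.9255)
p' = p + 1/20·F = (-6.7006,-2.4037)

Fx=5.9876 Fy=11.9255 x'=-6.7006 y'=-2.4037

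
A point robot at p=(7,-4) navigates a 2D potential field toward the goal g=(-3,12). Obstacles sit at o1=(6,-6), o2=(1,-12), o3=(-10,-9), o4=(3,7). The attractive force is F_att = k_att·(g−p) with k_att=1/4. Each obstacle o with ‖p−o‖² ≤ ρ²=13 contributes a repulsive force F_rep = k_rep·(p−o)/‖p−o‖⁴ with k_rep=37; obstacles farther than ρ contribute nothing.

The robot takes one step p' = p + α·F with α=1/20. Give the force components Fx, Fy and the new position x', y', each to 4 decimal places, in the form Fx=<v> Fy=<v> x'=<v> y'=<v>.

Fx=-1.0200 Fy=6.9600 x'=6.9490 y'=-3.6520

F_att = 1/4·(g−p) = 1/4·(-10,16) = (-2.5000,4.0000)
o1: d²=5 ≤ ρ²=13; F_rep = 37·(1,2)/5² = (1.4800,2.9600)
o2: d²=100 > ρ²=13 → inactive
o3: d²=314 > ρ²=13 → inactive
o4: d²=137 > ρ²=13 → inactive
F = F_att + ΣF_rep = (-1.0200,6.9600)
p' = p + 1/20·F = (6.9490,-3.6520)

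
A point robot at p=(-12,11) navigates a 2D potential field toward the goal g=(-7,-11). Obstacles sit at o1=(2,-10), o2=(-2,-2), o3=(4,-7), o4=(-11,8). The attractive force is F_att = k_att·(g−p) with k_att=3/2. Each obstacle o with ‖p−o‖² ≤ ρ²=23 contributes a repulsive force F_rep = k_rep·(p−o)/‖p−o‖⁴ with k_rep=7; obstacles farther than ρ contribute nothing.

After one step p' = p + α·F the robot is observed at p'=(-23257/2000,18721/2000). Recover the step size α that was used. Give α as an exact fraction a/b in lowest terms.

F_att = 3/2·(g−p) = 3/2·(5,-22) = (7.5000,-33.0000)
o1: d²=637 > ρ²=23 → inactive
o2: d²=269 > ρ²=23 → inactive
o3: d²=580 > ρ²=23 → inactive
o4: d²=10 ≤ ρ²=23; F_rep = 7·(-1,3)/10² = (-0.0700,0.2100)
F = F_att + ΣF_rep = (7.4300,-32.7900)
Δp = p'−p = (0.3715,-1.6395); α = Δx/Fx = (743/2000) / (743/100) = 1/20
check: Δy/Fy = (-3279/2000) / (-3279/100) = 1/20 ✓

α = 1/20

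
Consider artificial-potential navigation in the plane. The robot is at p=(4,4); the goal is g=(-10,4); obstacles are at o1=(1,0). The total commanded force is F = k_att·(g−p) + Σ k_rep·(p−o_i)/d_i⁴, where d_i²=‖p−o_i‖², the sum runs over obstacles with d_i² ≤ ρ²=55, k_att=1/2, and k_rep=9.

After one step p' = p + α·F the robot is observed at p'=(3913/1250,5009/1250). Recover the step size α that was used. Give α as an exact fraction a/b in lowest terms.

F_att = 1/2·(g−p) = 1/2·(-14,0) = (-7.0000,0.0000)
o1: d²=25 ≤ ρ²=55; F_rep = 9·(3,4)/25² = (0.0432,0.0576)
F = F_att + ΣF_rep = (-6.9568,0.0576)
Δp = p'−p = (-0.8696,0.0072); α = Δx/Fx = (-1087/1250) / (-4348/625) = 1/8
check: Δy/Fy = (9/1250) / (36/625) = 1/8 ✓

α = 1/8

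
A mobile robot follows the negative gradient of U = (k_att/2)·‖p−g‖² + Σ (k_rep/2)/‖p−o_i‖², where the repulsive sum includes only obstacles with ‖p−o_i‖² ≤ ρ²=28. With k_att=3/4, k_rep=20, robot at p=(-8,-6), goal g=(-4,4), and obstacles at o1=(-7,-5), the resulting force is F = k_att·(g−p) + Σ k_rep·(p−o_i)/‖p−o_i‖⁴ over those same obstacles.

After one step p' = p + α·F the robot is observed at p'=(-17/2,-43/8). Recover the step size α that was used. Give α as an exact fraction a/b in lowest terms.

α = 1/4

F_att = 3/4·(g−p) = 3/4·(4,10) = (3.0000,7.5000)
o1: d²=2 ≤ ρ²=28; F_rep = 20·(-1,-1)/2² = (-5.0000,-5.0000)
F = F_att + ΣF_rep = (-2.0000,2.5000)
Δp = p'−p = (-0.5000,0.6250); α = Δx/Fx = (-1/2) / (-2) = 1/4
check: Δy/Fy = (5/8) / (5/2) = 1/4 ✓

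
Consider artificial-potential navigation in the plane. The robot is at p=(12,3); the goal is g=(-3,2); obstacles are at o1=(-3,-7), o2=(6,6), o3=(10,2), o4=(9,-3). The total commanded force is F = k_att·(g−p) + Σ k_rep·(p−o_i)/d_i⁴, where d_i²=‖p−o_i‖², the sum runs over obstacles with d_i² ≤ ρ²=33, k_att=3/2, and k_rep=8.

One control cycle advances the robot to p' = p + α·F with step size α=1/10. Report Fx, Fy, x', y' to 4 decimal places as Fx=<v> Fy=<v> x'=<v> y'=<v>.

F_att = 3/2·(g−p) = 3/2·(-15,-1) = (-22.5000,-1.5000)
o1: d²=325 > ρ²=33 → inactive
o2: d²=45 > ρ²=33 → inactive
o3: d²=5 ≤ ρ²=33; F_rep = 8·(2,1)/5² = (0.6400,0.3200)
o4: d²=45 > ρ²=33 → inactive
F = F_att + ΣF_rep = (-21.8600,-1.1800)
p' = p + 1/10·F = (9.8140,2.8820)

Fx=-21.8600 Fy=-1.1800 x'=9.8140 y'=2.8820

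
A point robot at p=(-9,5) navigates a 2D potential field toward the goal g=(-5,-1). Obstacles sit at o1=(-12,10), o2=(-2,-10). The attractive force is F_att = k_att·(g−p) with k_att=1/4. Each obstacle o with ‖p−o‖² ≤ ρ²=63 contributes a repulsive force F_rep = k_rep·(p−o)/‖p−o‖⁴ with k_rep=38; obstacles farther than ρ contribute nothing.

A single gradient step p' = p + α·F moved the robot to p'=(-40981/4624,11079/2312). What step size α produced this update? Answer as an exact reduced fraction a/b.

F_att = 1/4·(g−p) = 1/4·(4,-6) = (1.0000,-1.5000)
o1: d²=34 ≤ ρ²=63; F_rep = 38·(3,-5)/34² = (0.0986,-0.1644)
o2: d²=274 > ρ²=63 → inactive
F = F_att + ΣF_rep = (1.0986,-1.6644)
Δp = p'−p = (0.1373,-0.2080); α = Δx/Fx = (635/4624) / (635/578) = 1/8
check: Δy/Fy = (-481/2312) / (-481/289) = 1/8 ✓

α = 1/8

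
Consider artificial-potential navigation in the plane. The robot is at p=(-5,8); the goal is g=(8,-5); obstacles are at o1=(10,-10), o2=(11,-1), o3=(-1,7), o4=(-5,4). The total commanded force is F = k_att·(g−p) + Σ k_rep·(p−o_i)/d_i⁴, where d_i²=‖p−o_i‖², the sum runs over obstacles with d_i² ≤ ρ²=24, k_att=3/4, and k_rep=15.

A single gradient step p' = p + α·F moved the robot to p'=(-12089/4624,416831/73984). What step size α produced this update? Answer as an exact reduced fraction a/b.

α = 1/4

F_att = 3/4·(g−p) = 3/4·(13,-13) = (9.7500,-9.7500)
o1: d²=549 > ρ²=24 → inactive
o2: d²=337 > ρ²=24 → inactive
o3: d²=17 ≤ ρ²=24; F_rep = 15·(-4,1)/17² = (-0.2076,0.0519)
o4: d²=16 ≤ ρ²=24; F_rep = 15·(0,4)/16² = (0.0000,0.2344)
F = F_att + ΣF_rep = (9.5424,-9.4637)
Δp = p'−p = (2.3856,-2.3659); α = Δx/Fx = (11031/4624) / (11031/1156) = 1/4
check: Δy/Fy = (-175041/73984) / (-175041/18496) = 1/4 ✓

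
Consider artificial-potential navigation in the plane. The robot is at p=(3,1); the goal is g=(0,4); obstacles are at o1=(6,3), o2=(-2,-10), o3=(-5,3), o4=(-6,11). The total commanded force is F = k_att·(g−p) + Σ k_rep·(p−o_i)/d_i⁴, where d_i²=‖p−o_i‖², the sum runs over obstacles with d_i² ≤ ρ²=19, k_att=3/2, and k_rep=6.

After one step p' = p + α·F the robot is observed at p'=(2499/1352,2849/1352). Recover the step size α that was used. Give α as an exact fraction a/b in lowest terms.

F_att = 3/2·(g−p) = 3/2·(-3,3) = (-4.5000,4.5000)
o1: d²=13 ≤ ρ²=19; F_rep = 6·(-3,-2)/13² = (-0.1065,-0.0710)
o2: d²=146 > ρ²=19 → inactive
o3: d²=68 > ρ²=19 → inactive
o4: d²=181 > ρ²=19 → inactive
F = F_att + ΣF_rep = (-4.6065,4.4290)
Δp = p'−p = (-1.1516,1.1072); α = Δx/Fx = (-1557/1352) / (-1557/338) = 1/4
check: Δy/Fy = (1497/1352) / (1497/338) = 1/4 ✓

α = 1/4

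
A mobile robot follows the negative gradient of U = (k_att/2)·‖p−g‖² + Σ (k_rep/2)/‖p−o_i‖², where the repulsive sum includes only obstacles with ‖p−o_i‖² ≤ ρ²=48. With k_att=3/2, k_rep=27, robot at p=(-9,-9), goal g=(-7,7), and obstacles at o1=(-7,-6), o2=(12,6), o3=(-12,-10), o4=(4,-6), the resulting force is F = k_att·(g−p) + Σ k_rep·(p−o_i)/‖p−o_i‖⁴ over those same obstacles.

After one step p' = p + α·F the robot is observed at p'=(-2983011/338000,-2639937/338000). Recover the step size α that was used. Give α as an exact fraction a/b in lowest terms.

α = 1/20

F_att = 3/2·(g−p) = 3/2·(2,16) = (3.0000,24.0000)
o1: d²=13 ≤ ρ²=48; F_rep = 27·(-2,-3)/13² = (-0.3195,-0.4793)
o2: d²=666 > ρ²=48 → inactive
o3: d²=10 ≤ ρ²=48; F_rep = 27·(3,1)/10² = (0.8100,0.2700)
o4: d²=178 > ρ²=48 → inactive
F = F_att + ΣF_rep = (3.4905,23.7907)
Δp = p'−p = (0.1745,1.1895); α = Δx/Fx = (58989/338000) / (58989/16900) = 1/20
check: Δy/Fy = (402063/338000) / (402063/16900) = 1/20 ✓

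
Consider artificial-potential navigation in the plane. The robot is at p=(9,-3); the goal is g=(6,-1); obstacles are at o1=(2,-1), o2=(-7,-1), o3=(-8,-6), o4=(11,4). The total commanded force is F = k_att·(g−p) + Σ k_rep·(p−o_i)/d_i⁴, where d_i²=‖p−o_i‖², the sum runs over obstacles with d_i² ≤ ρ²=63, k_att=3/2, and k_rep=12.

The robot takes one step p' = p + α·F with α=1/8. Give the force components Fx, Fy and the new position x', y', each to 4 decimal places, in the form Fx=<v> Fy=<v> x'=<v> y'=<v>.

F_att = 3/2·(g−p) = 3/2·(-3,2) = (-4.5000,3.0000)
o1: d²=53 ≤ ρ²=63; F_rep = 12·(7,-2)/53² = (0.0299,-0.0085)
o2: d²=260 > ρ²=63 → inactive
o3: d²=298 > ρ²=63 → inactive
o4: d²=53 ≤ ρ²=63; F_rep = 12·(-2,-7)/53² = (-0.0085,-0.0299)
F = F_att + ΣF_rep = (-4.4786,2.9616)
p' = p + 1/8·F = (8.4402,-2.6298)

Fx=-4.4786 Fy=2.9616 x'=8.4402 y'=-2.6298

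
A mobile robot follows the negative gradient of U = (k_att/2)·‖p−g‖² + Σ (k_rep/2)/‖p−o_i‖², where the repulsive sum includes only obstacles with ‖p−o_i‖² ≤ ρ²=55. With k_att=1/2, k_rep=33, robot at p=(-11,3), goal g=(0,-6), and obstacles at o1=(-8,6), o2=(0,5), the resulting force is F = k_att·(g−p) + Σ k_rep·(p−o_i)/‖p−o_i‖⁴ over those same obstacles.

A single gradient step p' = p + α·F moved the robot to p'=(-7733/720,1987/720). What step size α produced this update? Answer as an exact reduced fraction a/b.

α = 1/20

F_att = 1/2·(g−p) = 1/2·(11,-9) = (5.5000,-4.5000)
o1: d²=18 ≤ ρ²=55; F_rep = 33·(-3,-3)/18² = (-0.3056,-0.3056)
o2: d²=125 > ρ²=55 → inactive
F = F_att + ΣF_rep = (5.1944,-4.8056)
Δp = p'−p = (0.2597,-0.2403); α = Δx/Fx = (187/720) / (187/36) = 1/20
check: Δy/Fy = (-173/720) / (-173/36) = 1/20 ✓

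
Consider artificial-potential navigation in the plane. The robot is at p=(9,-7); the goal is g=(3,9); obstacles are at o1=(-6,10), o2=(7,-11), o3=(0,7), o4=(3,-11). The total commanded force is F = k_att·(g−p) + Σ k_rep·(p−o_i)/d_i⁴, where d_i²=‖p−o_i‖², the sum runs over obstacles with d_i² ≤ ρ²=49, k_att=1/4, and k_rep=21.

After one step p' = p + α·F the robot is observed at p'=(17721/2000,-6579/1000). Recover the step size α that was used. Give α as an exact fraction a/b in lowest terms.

α = 1/10

F_att = 1/4·(g−p) = 1/4·(-6,16) = (-1.5000,4.0000)
o1: d²=514 > ρ²=49 → inactive
o2: d²=20 ≤ ρ²=49; F_rep = 21·(2,4)/20² = (0.1050,0.2100)
o3: d²=277 > ρ²=49 → inactive
o4: d²=52 > ρ²=49 → inactive
F = F_att + ΣF_rep = (-1.3950,4.2100)
Δp = p'−p = (-0.1395,0.4210); α = Δx/Fx = (-279/2000) / (-279/200) = 1/10
check: Δy/Fy = (421/1000) / (421/100) = 1/10 ✓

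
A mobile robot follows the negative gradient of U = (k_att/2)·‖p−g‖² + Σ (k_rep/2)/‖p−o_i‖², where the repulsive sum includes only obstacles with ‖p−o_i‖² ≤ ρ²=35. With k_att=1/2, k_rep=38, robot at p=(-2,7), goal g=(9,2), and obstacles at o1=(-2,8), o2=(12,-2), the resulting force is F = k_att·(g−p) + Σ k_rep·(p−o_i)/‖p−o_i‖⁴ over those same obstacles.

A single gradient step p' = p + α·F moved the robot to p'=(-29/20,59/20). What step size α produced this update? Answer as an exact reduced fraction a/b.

α = 1/10

F_att = 1/2·(g−p) = 1/2·(11,-5) = (5.5000,-2.5000)
o1: d²=1 ≤ ρ²=35; F_rep = 38·(0,-1)/1² = (0.0000,-38.0000)
o2: d²=277 > ρ²=35 → inactive
F = F_att + ΣF_rep = (5.5000,-40.5000)
Δp = p'−p = (0.5500,-4.0500); α = Δx/Fx = (11/20) / (11/2) = 1/10
check: Δy/Fy = (-81/20) / (-81/2) = 1/10 ✓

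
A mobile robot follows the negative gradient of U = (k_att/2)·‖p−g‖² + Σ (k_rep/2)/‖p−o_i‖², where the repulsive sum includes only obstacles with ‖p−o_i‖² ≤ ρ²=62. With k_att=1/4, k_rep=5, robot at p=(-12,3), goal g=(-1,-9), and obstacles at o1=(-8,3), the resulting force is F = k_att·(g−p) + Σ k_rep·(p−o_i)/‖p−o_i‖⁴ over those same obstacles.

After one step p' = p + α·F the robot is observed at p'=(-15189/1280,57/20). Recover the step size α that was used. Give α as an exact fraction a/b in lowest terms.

α = 1/20

F_att = 1/4·(g−p) = 1/4·(11,-12) = (2.7500,-3.0000)
o1: d²=16 ≤ ρ²=62; F_rep = 5·(-4,0)/16² = (-0.0781,0.0000)
F = F_att + ΣF_rep = (2.6719,-3.0000)
Δp = p'−p = (0.1336,-0.1500); α = Δx/Fx = (171/1280) / (171/64) = 1/20
check: Δy/Fy = (-3/20) / (-3) = 1/20 ✓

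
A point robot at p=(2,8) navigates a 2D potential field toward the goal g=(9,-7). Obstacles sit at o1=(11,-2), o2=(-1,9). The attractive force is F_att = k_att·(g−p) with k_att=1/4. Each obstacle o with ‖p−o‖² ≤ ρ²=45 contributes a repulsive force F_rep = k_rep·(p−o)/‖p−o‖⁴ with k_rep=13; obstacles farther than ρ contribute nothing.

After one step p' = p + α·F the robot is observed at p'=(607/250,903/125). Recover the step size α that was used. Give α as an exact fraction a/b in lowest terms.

α = 1/5

F_att = 1/4·(g−p) = 1/4·(7,-15) = (1.7500,-3.7500)
o1: d²=181 > ρ²=45 → inactive
o2: d²=10 ≤ ρ²=45; F_rep = 13·(3,-1)/10² = (0.3900,-0.1300)
F = F_att + ΣF_rep = (2.1400,-3.8800)
Δp = p'−p = (0.4280,-0.7760); α = Δx/Fx = (107/250) / (107/50) = 1/5
check: Δy/Fy = (-97/125) / (-97/25) = 1/5 ✓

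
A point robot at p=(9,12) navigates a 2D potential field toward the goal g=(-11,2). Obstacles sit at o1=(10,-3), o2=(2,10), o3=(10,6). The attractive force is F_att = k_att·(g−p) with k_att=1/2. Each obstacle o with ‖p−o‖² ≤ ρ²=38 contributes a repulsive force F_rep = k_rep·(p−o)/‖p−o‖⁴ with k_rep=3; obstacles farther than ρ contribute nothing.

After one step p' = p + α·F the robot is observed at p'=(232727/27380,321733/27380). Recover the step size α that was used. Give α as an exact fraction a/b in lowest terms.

α = 1/20

F_att = 1/2·(g−p) = 1/2·(-20,-10) = (-10.0000,-5.0000)
o1: d²=226 > ρ²=38 → inactive
o2: d²=53 > ρ²=38 → inactive
o3: d²=37 ≤ ρ²=38; F_rep = 3·(-1,6)/37² = (-0.0022,0.0131)
F = F_att + ΣF_rep = (-10.0022,-4.9869)
Δp = p'−p = (-0.5001,-0.2493); α = Δx/Fx = (-13693/27380) / (-13693/1369) = 1/20
check: Δy/Fy = (-6827/27380) / (-6827/1369) = 1/20 ✓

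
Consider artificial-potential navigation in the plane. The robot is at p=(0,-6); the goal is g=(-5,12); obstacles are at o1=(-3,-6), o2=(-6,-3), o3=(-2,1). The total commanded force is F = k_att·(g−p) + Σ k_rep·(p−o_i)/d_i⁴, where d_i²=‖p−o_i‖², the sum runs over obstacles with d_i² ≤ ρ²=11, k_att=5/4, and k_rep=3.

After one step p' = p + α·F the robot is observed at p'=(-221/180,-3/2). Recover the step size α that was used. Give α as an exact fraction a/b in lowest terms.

α = 1/5

F_att = 5/4·(g−p) = 5/4·(-5,18) = (-6.2500,22.5000)
o1: d²=9 ≤ ρ²=11; F_rep = 3·(3,0)/9² = (0.1111,0.0000)
o2: d²=45 > ρ²=11 → inactive
o3: d²=53 > ρ²=11 → inactive
F = F_att + ΣF_rep = (-6.1389,22.5000)
Δp = p'−p = (-1.2278,4.5000); α = Δx/Fx = (-221/180) / (-221/36) = 1/5
check: Δy/Fy = (9/2) / (45/2) = 1/5 ✓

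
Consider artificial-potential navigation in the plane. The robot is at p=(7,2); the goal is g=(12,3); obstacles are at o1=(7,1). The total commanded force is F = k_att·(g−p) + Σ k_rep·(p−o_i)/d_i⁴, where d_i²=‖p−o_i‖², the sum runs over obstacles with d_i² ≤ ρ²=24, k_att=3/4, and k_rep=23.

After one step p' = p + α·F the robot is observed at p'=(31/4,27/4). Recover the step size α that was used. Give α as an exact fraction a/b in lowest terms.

F_att = 3/4·(g−p) = 3/4·(5,1) = (3.7500,0.7500)
o1: d²=1 ≤ ρ²=24; F_rep = 23·(0,1)/1² = (0.0000,23.0000)
F = F_att + ΣF_rep = (3.7500,23.7500)
Δp = p'−p = (0.7500,4.7500); α = Δx/Fx = (3/4) / (15/4) = 1/5
check: Δy/Fy = (19/4) / (95/4) = 1/5 ✓

α = 1/5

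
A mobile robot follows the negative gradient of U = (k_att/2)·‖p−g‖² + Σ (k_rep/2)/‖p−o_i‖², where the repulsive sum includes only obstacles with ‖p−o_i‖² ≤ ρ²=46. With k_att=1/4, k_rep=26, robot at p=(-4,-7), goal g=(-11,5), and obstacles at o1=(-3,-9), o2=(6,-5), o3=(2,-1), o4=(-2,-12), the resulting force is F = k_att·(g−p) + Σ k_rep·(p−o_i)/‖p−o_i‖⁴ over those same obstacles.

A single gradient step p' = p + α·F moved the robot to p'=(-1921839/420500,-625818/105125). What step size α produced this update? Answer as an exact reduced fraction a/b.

α = 1/5

F_att = 1/4·(g−p) = 1/4·(-7,12) = (-1.7500,3.0000)
o1: d²=5 ≤ ρ²=46; F_rep = 26·(-1,2)/5² = (-1.0400,2.0800)
o2: d²=104 > ρ²=46 → inactive
o3: d²=72 > ρ²=46 → inactive
o4: d²=29 ≤ ρ²=46; F_rep = 26·(-2,5)/29² = (-0.0618,0.1546)
F = F_att + ΣF_rep = (-2.8518,5.2346)
Δp = p'−p = (-0.5704,1.0469); α = Δx/Fx = (-239839/420500) / (-239839/84100) = 1/5
check: Δy/Fy = (110057/105125) / (110057/21025) = 1/5 ✓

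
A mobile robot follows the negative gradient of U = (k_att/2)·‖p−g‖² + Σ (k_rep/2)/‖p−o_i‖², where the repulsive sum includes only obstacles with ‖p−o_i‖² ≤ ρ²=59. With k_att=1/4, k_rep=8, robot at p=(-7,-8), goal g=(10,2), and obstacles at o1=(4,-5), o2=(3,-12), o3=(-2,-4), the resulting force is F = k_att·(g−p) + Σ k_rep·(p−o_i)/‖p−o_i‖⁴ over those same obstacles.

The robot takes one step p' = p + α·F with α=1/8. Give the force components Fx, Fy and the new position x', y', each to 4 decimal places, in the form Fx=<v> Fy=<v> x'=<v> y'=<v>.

Fx=4.2262 Fy=2.4810 x'=-6.4717 y'=-7.6899

F_att = 1/4·(g−p) = 1/4·(17,10) = (4.2500,2.5000)
o1: d²=130 > ρ²=59 → inactive
o2: d²=116 > ρ²=59 → inactive
o3: d²=41 ≤ ρ²=59; F_rep = 8·(-5,-4)/41² = (-0.0238,-0.0190)
F = F_att + ΣF_rep = (4.2262,2.4810)
p' = p + 1/8·F = (-6.4717,-7.6899)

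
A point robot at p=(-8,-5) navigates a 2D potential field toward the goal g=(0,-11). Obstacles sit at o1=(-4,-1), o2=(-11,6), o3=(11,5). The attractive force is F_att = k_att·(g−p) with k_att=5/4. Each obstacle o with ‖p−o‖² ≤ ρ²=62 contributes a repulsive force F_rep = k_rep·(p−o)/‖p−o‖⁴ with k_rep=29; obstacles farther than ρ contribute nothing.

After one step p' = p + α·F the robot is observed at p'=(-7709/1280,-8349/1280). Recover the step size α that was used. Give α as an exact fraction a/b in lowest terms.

F_att = 5/4·(g−p) = 5/4·(8,-6) = (10.0000,-7.5000)
o1: d²=32 ≤ ρ²=62; F_rep = 29·(-4,-4)/32² = (-0.1133,-0.1133)
o2: d²=130 > ρ²=62 → inactive
o3: d²=461 > ρ²=62 → inactive
F = F_att + ΣF_rep = (9.8867,-7.6133)
Δp = p'−p = (1.9773,-1.5227); α = Δx/Fx = (2531/1280) / (2531/256) = 1/5
check: Δy/Fy = (-1949/1280) / (-1949/256) = 1/5 ✓

α = 1/5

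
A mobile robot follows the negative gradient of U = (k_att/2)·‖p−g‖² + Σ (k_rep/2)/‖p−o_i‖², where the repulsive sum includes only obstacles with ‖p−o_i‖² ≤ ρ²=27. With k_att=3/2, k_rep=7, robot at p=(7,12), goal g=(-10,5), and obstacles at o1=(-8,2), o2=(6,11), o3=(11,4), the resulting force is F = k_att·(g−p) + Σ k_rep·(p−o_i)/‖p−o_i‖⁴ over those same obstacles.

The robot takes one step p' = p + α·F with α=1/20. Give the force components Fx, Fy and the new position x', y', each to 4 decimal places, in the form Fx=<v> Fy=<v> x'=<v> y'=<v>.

Fx=-23.7500 Fy=-8.7500 x'=5.8125 y'=11.5625

F_att = 3/2·(g−p) = 3/2·(-17,-7) = (-25.5000,-10.5000)
o1: d²=325 > ρ²=27 → inactive
o2: d²=2 ≤ ρ²=27; F_rep = 7·(1,1)/2² = (1.7500,1.7500)
o3: d²=80 > ρ²=27 → inactive
F = F_att + ΣF_rep = (-23.7500,-8.7500)
p' = p + 1/20·F = (5.8125,11.5625)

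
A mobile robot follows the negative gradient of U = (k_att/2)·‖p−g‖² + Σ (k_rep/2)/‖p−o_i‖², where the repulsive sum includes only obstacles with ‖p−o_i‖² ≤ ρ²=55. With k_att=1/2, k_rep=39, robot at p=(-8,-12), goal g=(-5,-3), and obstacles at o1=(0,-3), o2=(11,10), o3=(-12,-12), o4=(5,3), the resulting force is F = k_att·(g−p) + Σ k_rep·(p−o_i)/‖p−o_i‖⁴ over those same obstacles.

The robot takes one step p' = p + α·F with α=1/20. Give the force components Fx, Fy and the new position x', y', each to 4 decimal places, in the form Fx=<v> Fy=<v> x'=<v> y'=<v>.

F_att = 1/2·(g−p) = 1/2·(3,9) = (1.5000,4.5000)
o1: d²=145 > ρ²=55 → inactive
o2: d²=845 > ρ²=55 → inactive
o3: d²=16 ≤ ρ²=55; F_rep = 39·(4,0)/16² = (0.6094,0.0000)
o4: d²=394 > ρ²=55 → inactive
F = F_att + ΣF_rep = (2.1094,4.5000)
p' = p + 1/20·F = (-7.8945,-11.7750)

Fx=2.1094 Fy=4.5000 x'=-7.8945 y'=-11.7750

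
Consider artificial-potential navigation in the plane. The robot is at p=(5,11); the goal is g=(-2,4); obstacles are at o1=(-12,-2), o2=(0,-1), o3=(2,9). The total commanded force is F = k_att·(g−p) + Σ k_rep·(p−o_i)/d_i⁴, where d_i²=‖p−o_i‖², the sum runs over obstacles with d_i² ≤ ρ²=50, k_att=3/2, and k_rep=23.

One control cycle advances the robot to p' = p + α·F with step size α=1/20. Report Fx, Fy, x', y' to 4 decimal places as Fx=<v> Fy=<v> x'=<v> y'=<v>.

Fx=-10.0917 Fy=-10.2278 x'=4.4954 y'=10.4886

F_att = 3/2·(g−p) = 3/2·(-7,-7) = (-10.5000,-10.5000)
o1: d²=458 > ρ²=50 → inactive
o2: d²=169 > ρ²=50 → inactive
o3: d²=13 ≤ ρ²=50; F_rep = 23·(3,2)/13² = (0.4083,0.2722)
F = F_att + ΣF_rep = (-10.0917,-10.2278)
p' = p + 1/20·F = (4.4954,10.4886)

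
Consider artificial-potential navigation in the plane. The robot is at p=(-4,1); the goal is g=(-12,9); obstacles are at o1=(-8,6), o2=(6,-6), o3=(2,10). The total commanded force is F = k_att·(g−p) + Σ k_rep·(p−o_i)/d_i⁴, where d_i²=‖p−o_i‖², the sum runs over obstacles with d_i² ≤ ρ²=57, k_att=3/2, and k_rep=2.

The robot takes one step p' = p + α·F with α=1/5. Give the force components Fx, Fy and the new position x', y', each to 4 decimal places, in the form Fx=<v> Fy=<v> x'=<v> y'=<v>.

Fx=-11.9952 Fy=11.9941 x'=-6.3990 y'=3.3988

F_att = 3/2·(g−p) = 3/2·(-8,8) = (-12.0000,12.0000)
o1: d²=41 ≤ ρ²=57; F_rep = 2·(4,-5)/41² = (0.0048,-0.0059)
o2: d²=149 > ρ²=57 → inactive
o3: d²=117 > ρ²=57 → inactive
F = F_att + ΣF_rep = (-11.9952,11.9941)
p' = p + 1/5·F = (-6.3990,3.3988)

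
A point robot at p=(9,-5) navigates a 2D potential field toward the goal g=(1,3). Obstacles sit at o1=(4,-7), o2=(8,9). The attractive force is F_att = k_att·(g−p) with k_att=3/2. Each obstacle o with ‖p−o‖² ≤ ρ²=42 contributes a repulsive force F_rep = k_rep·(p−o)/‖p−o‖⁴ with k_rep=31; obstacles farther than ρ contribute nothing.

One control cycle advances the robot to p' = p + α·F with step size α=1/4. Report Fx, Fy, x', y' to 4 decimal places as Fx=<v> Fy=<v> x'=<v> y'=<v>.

F_att = 3/2·(g−p) = 3/2·(-8,8) = (-12.0000,12.0000)
o1: d²=29 ≤ ρ²=42; F_rep = 31·(5,2)/29² = (0.1843,0.0737)
o2: d²=197 > ρ²=42 → inactive
F = F_att + ΣF_rep = (-11.8157,12.0737)
p' = p + 1/4·F = (6.0461,-1.9816)

Fx=-11.8157 Fy=12.0737 x'=6.0461 y'=-1.9816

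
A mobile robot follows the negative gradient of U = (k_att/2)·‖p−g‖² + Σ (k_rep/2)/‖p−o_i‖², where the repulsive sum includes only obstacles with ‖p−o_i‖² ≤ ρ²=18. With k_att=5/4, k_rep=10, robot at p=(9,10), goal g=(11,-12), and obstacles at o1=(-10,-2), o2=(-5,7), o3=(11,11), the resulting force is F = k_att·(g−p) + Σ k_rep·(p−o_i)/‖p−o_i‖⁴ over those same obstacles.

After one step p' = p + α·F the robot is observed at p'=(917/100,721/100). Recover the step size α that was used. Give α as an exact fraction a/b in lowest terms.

α = 1/10

F_att = 5/4·(g−p) = 5/4·(2,-22) = (2.5000,-27.5000)
o1: d²=505 > ρ²=18 → inactive
o2: d²=205 > ρ²=18 → inactive
o3: d²=5 ≤ ρ²=18; F_rep = 10·(-2,-1)/5² = (-0.8000,-0.4000)
F = F_att + ΣF_rep = (1.7000,-27.9000)
Δp = p'−p = (0.1700,-2.7900); α = Δx/Fx = (17/100) / (17/10) = 1/10
check: Δy/Fy = (-279/100) / (-279/10) = 1/10 ✓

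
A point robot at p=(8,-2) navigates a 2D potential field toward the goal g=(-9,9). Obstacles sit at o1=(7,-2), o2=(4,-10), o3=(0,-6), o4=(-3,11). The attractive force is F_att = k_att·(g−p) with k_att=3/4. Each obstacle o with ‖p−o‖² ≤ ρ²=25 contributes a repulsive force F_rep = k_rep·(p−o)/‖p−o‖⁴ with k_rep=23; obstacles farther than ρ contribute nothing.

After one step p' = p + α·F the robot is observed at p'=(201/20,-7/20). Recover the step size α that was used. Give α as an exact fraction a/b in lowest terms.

F_att = 3/4·(g−p) = 3/4·(-17,11) = (-12.7500,8.2500)
o1: d²=1 ≤ ρ²=25; F_rep = 23·(1,0)/1² = (23.0000,0.0000)
o2: d²=80 > ρ²=25 → inactive
o3: d²=80 > ρ²=25 → inactive
o4: d²=290 > ρ²=25 → inactive
F = F_att + ΣF_rep = (10.2500,8.2500)
Δp = p'−p = (2.0500,1.6500); α = Δx/Fx = (41/20) / (41/4) = 1/5
check: Δy/Fy = (33/20) / (33/4) = 1/5 ✓

α = 1/5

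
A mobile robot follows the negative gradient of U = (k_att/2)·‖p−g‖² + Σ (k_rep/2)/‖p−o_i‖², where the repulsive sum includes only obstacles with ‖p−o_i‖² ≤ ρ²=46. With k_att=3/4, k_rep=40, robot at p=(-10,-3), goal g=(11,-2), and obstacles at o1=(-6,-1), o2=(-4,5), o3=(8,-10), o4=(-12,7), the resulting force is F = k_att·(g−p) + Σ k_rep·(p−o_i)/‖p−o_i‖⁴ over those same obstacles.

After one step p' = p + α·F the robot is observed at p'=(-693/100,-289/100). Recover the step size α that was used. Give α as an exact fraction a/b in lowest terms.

α = 1/5

F_att = 3/4·(g−p) = 3/4·(21,1) = (15.7500,0.7500)
o1: d²=20 ≤ ρ²=46; F_rep = 40·(-4,-2)/20² = (-0.4000,-0.2000)
o2: d²=100 > ρ²=46 → inactive
o3: d²=373 > ρ²=46 → inactive
o4: d²=104 > ρ²=46 → inactive
F = F_att + ΣF_rep = (15.3500,0.5500)
Δp = p'−p = (3.0700,0.1100); α = Δx/Fx = (307/100) / (307/20) = 1/5
check: Δy/Fy = (11/100) / (11/20) = 1/5 ✓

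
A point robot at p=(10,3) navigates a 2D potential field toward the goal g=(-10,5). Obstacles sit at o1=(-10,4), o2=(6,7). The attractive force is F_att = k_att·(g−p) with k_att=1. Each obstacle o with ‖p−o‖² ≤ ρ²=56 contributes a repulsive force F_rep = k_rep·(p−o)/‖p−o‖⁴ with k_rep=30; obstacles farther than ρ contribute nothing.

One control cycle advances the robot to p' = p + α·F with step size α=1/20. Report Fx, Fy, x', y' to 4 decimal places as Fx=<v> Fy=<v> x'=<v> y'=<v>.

F_att = 1·(g−p) = 1·(-20,2) = (-20.0000,2.0000)
o1: d²=401 > ρ²=56 → inactive
o2: d²=32 ≤ ρ²=56; F_rep = 30·(4,-4)/32² = (0.1172,-0.1172)
F = F_att + ΣF_rep = (-19.8828,1.8828)
p' = p + 1/20·F = (9.0059,3.0941)

Fx=-19.8828 Fy=1.8828 x'=9.0059 y'=3.0941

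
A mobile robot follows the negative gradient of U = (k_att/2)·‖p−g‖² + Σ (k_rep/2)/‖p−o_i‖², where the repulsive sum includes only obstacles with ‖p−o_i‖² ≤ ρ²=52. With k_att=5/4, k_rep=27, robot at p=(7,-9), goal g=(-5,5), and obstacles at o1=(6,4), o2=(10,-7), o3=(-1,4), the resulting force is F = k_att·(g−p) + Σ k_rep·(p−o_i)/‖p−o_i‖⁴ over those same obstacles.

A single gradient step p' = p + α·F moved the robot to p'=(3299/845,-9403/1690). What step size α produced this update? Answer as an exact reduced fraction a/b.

F_att = 5/4·(g−p) = 5/4·(-12,14) = (-15.0000,17.5000)
o1: d²=170 > ρ²=52 → inactive
o2: d²=13 ≤ ρ²=52; F_rep = 27·(-3,-2)/13² = (-0.4793,-0.3195)
o3: d²=233 > ρ²=52 → inactive
F = F_att + ΣF_rep = (-15.4793,17.1805)
Δp = p'−p = (-3.0959,3.4361); α = Δx/Fx = (-2616/845) / (-2616/169) = 1/5
check: Δy/Fy = (5807/1690) / (5807/338) = 1/5 ✓

α = 1/5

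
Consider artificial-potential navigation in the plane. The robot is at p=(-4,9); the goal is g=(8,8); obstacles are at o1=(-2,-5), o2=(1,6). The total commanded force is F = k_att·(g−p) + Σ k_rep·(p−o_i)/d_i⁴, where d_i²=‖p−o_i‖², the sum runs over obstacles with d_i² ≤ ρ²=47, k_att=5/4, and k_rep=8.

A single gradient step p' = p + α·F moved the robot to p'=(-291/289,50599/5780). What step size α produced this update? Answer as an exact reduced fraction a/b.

F_att = 5/4·(g−p) = 5/4·(12,-1) = (15.0000,-1.2500)
o1: d²=200 > ρ²=47 → inactive
o2: d²=34 ≤ ρ²=47; F_rep = 8·(-5,3)/34² = (-0.0346,0.0208)
F = F_att + ΣF_rep = (14.9654,-1.2292)
Δp = p'−p = (2.9931,-0.2458); α = Δx/Fx = (865/289) / (4325/289) = 1/5
check: Δy/Fy = (-1421/5780) / (-1421/1156) = 1/5 ✓

α = 1/5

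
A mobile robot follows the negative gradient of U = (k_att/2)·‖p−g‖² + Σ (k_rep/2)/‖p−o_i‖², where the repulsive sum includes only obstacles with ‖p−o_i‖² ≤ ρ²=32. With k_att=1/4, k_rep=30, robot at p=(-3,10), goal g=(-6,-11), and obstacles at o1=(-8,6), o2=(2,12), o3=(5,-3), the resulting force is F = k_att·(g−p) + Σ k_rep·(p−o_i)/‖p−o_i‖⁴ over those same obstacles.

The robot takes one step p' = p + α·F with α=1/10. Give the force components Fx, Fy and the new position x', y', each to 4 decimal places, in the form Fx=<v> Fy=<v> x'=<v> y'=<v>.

F_att = 1/4·(g−p) = 1/4·(-3,-21) = (-0.7500,-5.2500)
o1: d²=41 > ρ²=32 → inactive
o2: d²=29 ≤ ρ²=32; F_rep = 30·(-5,-2)/29² = (-0.1784,-0.0713)
o3: d²=233 > ρ²=32 → inactive
F = F_att + ΣF_rep = (-0.9284,-5.3213)
p' = p + 1/10·F = (-3.0928,9.4679)

Fx=-0.9284 Fy=-5.3213 x'=-3.0928 y'=9.4679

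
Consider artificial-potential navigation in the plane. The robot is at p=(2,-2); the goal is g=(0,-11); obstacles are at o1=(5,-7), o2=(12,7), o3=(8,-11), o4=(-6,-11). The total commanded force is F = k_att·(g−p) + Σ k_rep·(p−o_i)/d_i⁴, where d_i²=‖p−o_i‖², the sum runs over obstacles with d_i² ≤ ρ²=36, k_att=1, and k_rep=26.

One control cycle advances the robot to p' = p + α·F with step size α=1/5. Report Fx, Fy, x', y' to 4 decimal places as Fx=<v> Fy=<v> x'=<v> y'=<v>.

Fx=-2.0675 Fy=-8.8875 x'=1.5865 y'=-3.7775

F_att = 1·(g−p) = 1·(-2,-9) = (-2.0000,-9.0000)
o1: d²=34 ≤ ρ²=36; F_rep = 26·(-3,5)/34² = (-0.0675,0.1125)
o2: d²=181 > ρ²=36 → inactive
o3: d²=117 > ρ²=36 → inactive
o4: d²=145 > ρ²=36 → inactive
F = F_att + ΣF_rep = (-2.0675,-8.8875)
p' = p + 1/5·F = (1.5865,-3.7775)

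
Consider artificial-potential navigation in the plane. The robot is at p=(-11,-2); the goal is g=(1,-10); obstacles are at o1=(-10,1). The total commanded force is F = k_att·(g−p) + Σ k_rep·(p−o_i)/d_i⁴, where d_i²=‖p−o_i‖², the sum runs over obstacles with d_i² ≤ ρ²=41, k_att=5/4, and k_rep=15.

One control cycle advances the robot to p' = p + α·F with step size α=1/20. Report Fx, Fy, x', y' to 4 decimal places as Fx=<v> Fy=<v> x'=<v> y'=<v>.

F_att = 5/4·(g−p) = 5/4·(12,-8) = (15.0000,-10.0000)
o1: d²=10 ≤ ρ²=41; F_rep = 15·(-1,-3)/10² = (-0.1500,-0.4500)
F = F_att + ΣF_rep = (14.8500,-10.4500)
p' = p + 1/20·F = (-10.2575,-2.5225)

Fx=14.8500 Fy=-10.4500 x'=-10.2575 y'=-2.5225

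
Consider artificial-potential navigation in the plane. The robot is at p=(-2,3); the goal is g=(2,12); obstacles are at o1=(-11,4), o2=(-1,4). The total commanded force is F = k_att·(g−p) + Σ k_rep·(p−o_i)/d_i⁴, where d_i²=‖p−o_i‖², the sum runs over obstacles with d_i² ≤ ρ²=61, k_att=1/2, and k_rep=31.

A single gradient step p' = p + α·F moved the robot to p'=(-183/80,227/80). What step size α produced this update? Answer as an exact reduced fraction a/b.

F_att = 1/2·(g−p) = 1/2·(4,9) = (2.0000,4.5000)
o1: d²=82 > ρ²=61 → inactive
o2: d²=2 ≤ ρ²=61; F_rep = 31·(-1,-1)/2² = (-7.7500,-7.7500)
F = F_att + ΣF_rep = (-5.7500,-3.2500)
Δp = p'−p = (-0.2875,-0.1625); α = Δx/Fx = (-23/80) / (-23/4) = 1/20
check: Δy/Fy = (-13/80) / (-13/4) = 1/20 ✓

α = 1/20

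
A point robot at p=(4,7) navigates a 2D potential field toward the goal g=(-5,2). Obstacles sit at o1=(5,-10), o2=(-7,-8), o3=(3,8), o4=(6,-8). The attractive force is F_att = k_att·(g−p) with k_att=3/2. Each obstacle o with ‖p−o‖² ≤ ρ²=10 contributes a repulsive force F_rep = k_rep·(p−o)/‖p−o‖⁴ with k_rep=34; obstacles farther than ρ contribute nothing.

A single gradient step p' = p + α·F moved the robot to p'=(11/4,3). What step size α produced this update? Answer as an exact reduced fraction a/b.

α = 1/4

F_att = 3/2·(g−p) = 3/2·(-9,-5) = (-13.5000,-7.5000)
o1: d²=290 > ρ²=10 → inactive
o2: d²=346 > ρ²=10 → inactive
o3: d²=2 ≤ ρ²=10; F_rep = 34·(1,-1)/2² = (8.5000,-8.5000)
o4: d²=229 > ρ²=10 → inactive
F = F_att + ΣF_rep = (-5.0000,-16.0000)
Δp = p'−p = (-1.2500,-4.0000); α = Δx/Fx = (-5/4) / (-5) = 1/4
check: Δy/Fy = (-4) / (-16) = 1/4 ✓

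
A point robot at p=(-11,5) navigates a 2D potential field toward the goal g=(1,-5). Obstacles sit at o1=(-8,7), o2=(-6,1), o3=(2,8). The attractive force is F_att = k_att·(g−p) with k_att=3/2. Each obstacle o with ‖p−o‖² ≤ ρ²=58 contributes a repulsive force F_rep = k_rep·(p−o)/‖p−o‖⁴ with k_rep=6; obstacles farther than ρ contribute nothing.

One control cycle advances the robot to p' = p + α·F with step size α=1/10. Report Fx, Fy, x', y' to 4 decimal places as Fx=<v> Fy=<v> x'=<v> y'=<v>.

Fx=17.8756 Fy=-15.0567 x'=-9.2124 y'=3.4943

F_att = 3/2·(g−p) = 3/2·(12,-10) = (18.0000,-15.0000)
o1: d²=13 ≤ ρ²=58; F_rep = 6·(-3,-2)/13² = (-0.1065,-0.0710)
o2: d²=41 ≤ ρ²=58; F_rep = 6·(-5,4)/41² = (-0.0178,0.0143)
o3: d²=178 > ρ²=58 → inactive
F = F_att + ΣF_rep = (17.8756,-15.0567)
p' = p + 1/10·F = (-9.2124,3.4943)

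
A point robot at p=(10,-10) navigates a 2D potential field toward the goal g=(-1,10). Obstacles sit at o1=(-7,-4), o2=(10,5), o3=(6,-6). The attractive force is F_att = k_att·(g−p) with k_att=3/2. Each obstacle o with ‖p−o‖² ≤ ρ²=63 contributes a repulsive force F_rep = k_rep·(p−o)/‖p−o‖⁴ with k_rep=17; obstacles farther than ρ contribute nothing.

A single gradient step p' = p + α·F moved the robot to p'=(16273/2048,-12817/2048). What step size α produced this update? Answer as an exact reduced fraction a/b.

F_att = 3/2·(g−p) = 3/2·(-11,20) = (-16.5000,30.0000)
o1: d²=325 > ρ²=63 → inactive
o2: d²=225 > ρ²=63 → inactive
o3: d²=32 ≤ ρ²=63; F_rep = 17·(4,-4)/32² = (0.0664,-0.0664)
F = F_att + ΣF_rep = (-16.4336,29.9336)
Δp = p'−p = (-2.0542,3.7417); α = Δx/Fx = (-4207/2048) / (-4207/256) = 1/8
check: Δy/Fy = (7663/2048) / (7663/256) = 1/8 ✓

α = 1/8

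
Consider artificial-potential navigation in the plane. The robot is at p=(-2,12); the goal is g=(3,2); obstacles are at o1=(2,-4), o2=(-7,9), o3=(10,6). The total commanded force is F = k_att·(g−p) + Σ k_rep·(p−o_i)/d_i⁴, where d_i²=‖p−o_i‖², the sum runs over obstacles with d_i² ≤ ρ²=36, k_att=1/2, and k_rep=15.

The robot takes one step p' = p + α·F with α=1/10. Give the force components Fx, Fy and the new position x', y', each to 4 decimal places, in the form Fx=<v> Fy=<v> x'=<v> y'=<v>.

Fx=2.5649 Fy=-4.9611 x'=-1.7435 y'=11.5039

F_att = 1/2·(g−p) = 1/2·(5,-10) = (2.5000,-5.0000)
o1: d²=272 > ρ²=36 → inactive
o2: d²=34 ≤ ρ²=36; F_rep = 15·(5,3)/34² = (0.0649,0.0389)
o3: d²=180 > ρ²=36 → inactive
F = F_att + ΣF_rep = (2.5649,-4.9611)
p' = p + 1/10·F = (-1.7435,11.5039)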